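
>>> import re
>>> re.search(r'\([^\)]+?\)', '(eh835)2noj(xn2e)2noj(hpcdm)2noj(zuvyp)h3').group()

Unlike `match`, `search` isn't anchored — it looks for the pattern anywhere in the string.
The match spans [0:7] → '(eh835)'.

'(eh835)'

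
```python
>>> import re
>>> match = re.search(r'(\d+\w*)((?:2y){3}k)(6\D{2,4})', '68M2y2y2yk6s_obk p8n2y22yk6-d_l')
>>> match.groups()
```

The match spans [0:15] → '68M2y2y2yk6s_ob'.
Captured: group 1 = '68M', group 2 = '2y2y2yk', group 3 = '6s_ob'.

('68M', '2y2y2yk', '6s_ob')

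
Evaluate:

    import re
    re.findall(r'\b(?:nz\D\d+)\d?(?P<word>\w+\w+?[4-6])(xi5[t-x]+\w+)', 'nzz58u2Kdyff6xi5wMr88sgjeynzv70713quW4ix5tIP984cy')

The pattern matches a word boundary (`\b`, zero-width); then the literal 'nz', then a non-digit, then one or more of a digit (non-capturing group); then optionally a digit; then one or more of a word character, then one or more of a word character (lazy), then a character in [4-6] (captured as 'word'); then the literal 'xi5', then one or more of a character in [t-x], then one or more of a word character (captured).
Multiple groups make `findall` return tuples — one 2-tuple for the one match.

[('u2Kdyff6', 'xi5wMr88sgjeynzv70713quW4ix5tIP984cy')]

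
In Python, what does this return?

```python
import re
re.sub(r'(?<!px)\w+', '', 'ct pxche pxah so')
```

'   '

`(?!…)`/`(?<!…)` only lets a position through if the neighbouring text does NOT match; no characters are consumed.
Matches: at [0:2] → 'ct'; at [3:8] → 'pxche'; at [9:13] → 'pxah'; at [14:16] → 'so'.
Every occurrence is swapped for ''.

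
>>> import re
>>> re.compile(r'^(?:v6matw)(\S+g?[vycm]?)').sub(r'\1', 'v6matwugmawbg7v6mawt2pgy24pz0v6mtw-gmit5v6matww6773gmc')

'ugmawbg7v6mawt2pgy24pz0v6mtw-gmit5v6matww6773gmc'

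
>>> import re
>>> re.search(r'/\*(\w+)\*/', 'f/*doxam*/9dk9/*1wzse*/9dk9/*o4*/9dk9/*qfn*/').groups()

('doxam',)

`search` walks the string left to right and returns the first match it finds.
The match spans [1:10] → '/*doxam*/'.
Captured: group 1 = 'doxam'.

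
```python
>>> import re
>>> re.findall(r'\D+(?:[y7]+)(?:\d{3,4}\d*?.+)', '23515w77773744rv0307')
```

['w77773744rv0307']

The pattern matches one or more of a non-digit; then one or more of one of [y7] (non-capturing group); then 3 to 4 of a digit, then zero or more of a digit (lazy), then one or more of any character (non-capturing group).
Walking the string: at [5:20] → 'w77773744rv0307'.
`findall` yields the raw match text (1 of them) because the pattern has no groups.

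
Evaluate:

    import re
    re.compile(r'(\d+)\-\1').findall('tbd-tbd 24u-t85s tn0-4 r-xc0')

[]

Because there's exactly one group, `findall` drops the full match and keeps group 1 from each hit.
Nothing in the string satisfies the pattern, so the list is empty.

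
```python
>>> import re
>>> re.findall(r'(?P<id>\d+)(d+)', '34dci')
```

With 2 capturing groups, `findall` returns a 2-tuple per match.

[('34', 'd')]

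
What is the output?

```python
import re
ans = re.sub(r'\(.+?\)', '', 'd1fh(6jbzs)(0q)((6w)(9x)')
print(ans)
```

d1fh

Matches: at [4:11] → '(6jbzs)'; at [11:15] → '(0q)'; at [15:20] → '((6w)'; at [20:24] → '(9x)'.
Each match is replaced by ''.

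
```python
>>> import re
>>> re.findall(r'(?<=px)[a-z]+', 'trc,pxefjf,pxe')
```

['efjf', 'e']

The lookaround is zero-width — it requires the adjacent text to match without consuming it, so the asserted text isn't part of the match.
Scanning left to right: at [6:10] → 'efjf'; at [13:14] → 'e'.
Since nothing is captured, `findall` lists the 2 matched substrings directly.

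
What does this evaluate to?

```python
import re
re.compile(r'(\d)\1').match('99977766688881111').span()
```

(0, 2)

A backreference is literal: `\1` must see the identical characters the first group matched.
`re.match` won't scan ahead — the pattern has to work from the very first character.
The match spans [0:2] → '99'.
Captured: group 1 = '9'.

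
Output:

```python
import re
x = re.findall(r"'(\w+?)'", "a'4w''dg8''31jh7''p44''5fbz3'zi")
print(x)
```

['4w', 'dg8', '31jh7', 'p44', '5fbz3']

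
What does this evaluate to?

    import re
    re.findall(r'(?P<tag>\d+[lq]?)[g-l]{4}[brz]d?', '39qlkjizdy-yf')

['39q']

The pattern matches one or more of a digit, then optionally one of [lq] (captured as 'tag'); then exactly 4 of a character in [g-l], then one of [brz], then optionally a literal 'd'.
Because there's exactly one group, `findall` drops the full match and keeps group 1 from the one hit.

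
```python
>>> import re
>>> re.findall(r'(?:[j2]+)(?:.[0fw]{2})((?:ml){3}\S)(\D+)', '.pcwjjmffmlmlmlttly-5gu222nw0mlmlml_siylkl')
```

The pattern matches one or more of one of [j2] (non-capturing group); then any character, then exactly 2 of one of [0fw] (non-capturing group); then the literal 'ml' repeated 3 times, then a non-whitespace character (captured); then one or more of a non-digit (captured).
Matches: at [4:20] match 'jjmffmlmlmlttly-', groups = ('mlmlmlt', 'tly-'); at [23:42] match '222nw0mlmlml_siylkl', groups = ('mlmlml_', 'siylkl').
Multiple groups make `findall` return tuples — one 2-tuple for each match.

[('mlmlmlt', 'tly-'), ('mlmlml_', 'siylkl')]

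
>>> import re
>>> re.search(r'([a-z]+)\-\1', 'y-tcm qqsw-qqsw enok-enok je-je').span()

The backreference `\1` re-matches whatever the first group consumed, character for character.
Unlike `match`, `search` isn't anchored — it looks for the pattern anywhere in the string.
The match spans [6:15] → 'qqsw-qqsw'.
Captured: group 1 = 'qqsw'.

(6, 15)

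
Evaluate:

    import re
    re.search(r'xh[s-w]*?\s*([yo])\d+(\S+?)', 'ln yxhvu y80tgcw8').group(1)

The match spans [4:13] → 'xhvu y80t'.
Captured: group 1 = 'y', group 2 = 't'.

'y'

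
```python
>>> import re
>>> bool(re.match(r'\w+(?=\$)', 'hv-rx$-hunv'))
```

False

`match` is anchored at position 0; if the pattern doesn't fit there, it returns None.
Here the pattern fails at index 0, so the call returns None, and `bool(None)` is False.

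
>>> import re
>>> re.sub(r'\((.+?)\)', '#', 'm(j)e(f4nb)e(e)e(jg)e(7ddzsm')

Matches: at [1:4] → '(j)'; at [5:11] → '(f4nb)'; at [12:15] → '(e)'; at [16:20] → '(jg)'.
Every occurrence is swapped for '#'.

'm#e#e#e#e(7ddzsm'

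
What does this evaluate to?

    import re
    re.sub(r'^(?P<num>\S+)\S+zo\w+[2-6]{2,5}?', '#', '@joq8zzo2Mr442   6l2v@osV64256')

This matches anchored at the start of the string; then one or more of a non-whitespace character (captured as 'num'); then one or more of a non-whitespace character, then the literal 'zo'; then one or more of a word character, then 2 to 5 of a character in [2-6] (lazy).
Matches: at [0:14] → '@joq8zzo2Mr442'.
Each match is replaced by '#'.

'#   6l2v@osV64256'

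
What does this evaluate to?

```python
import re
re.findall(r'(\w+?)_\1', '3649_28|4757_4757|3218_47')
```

`\1` has to match the exact text group 1 already captured.
Walking the string: at [8:17] match '4757_4757', group 1 = '4757'.
`findall` collects group 1 from the one match (1 total).

['4757']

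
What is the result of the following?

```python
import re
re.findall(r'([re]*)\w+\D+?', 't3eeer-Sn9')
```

['', '']

Pattern: zero or more of one of [re] (captured); then one or more of a word character; then one or more of a non-digit (lazy).
Scanning left to right: at [0:7] match 't3eeer-', group 1 = ''; at [7:9] match 'Sn', group 1 = ''.
One capturing group, so `findall` returns just the captured substring from each match — 2 in all.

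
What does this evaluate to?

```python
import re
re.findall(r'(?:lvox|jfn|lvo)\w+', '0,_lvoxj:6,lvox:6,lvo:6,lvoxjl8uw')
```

['lvoxj', 'lvox', 'lvoxjl8uw']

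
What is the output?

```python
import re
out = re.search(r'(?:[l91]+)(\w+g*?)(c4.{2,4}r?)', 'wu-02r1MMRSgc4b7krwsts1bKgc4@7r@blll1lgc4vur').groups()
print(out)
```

The match spans [6:32] → '1MMRSgc4b7krwsts1bKgc4@7r@'.
Captured: group 1 = 'MMRSgc4b7krwsts1bKg', group 2 = 'c4@7r@'.

('MMRSgc4b7krwsts1bKg', 'c4@7r@')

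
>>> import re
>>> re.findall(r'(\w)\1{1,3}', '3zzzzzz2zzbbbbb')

`\1` is not a pattern — it's the concrete string captured by group 1, re-applied verbatim.
With a single group, `findall` returns only what that group captured — 4 items.

['z', 'z', 'z', 'b']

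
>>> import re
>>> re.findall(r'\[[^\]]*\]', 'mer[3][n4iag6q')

['[3]']

With no groups in the pattern, `findall` gives back each whole match — 1 here.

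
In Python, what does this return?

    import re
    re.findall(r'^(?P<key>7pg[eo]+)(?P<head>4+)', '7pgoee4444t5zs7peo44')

[('7pgoee', '4444')]

Pattern: anchored at the start of the string; then the literal '7pg', then one or more of one of [eo] (captured as 'key'); then one or more of a literal '4' (captured as 'head').
Scanning left to right: at [0:10] match '7pgoee4444', groups = ('7pgoee', '4444').
2 groups means the one result is a tuple of 2 captured strings — 1 here.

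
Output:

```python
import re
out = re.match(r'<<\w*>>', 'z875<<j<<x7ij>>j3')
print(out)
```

`re.match` won't scan ahead — the pattern has to work from the very first character.
Here position 0 doesn't satisfy it, so the call returns None.

None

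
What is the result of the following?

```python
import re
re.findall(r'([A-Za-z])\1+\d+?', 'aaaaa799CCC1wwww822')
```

The backreference `\1` re-matches whatever the first group consumed, character for character.
Matches: at [0:6] match 'aaaaa7', group 1 = 'a'; at [8:12] match 'CCC1', group 1 = 'C'; at [12:17] match 'wwww8', group 1 = 'w'.
`findall` collects group 1 from each match (3 total).

['a', 'C', 'w']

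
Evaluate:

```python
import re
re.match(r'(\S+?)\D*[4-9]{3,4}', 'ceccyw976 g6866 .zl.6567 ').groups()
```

('c',)

The match spans [0:9] → 'ceccyw976'.
Captured: group 1 = 'c'.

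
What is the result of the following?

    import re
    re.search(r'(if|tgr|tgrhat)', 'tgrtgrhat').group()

The match spans [0:3] → 'tgr'.

'tgr'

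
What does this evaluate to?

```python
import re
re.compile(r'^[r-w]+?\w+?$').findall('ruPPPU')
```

['ruPPPU']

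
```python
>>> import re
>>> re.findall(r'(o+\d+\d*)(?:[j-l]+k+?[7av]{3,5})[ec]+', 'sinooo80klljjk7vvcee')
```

['ooo80']

This matches one or more of a literal 'o', then one or more of a digit, then zero or more of a digit (captured); then one or more of a character in [j-l], then one or more of the literal 'k' (lazy), then 3 to 5 of one of [7av] (non-capturing group); then one or more of one of [ec].
Matches: at [3:20] match 'ooo80klljjk7vvcee', group 1 = 'ooo80'.
One capturing group, so `findall` returns just the captured substring from the one match — 1 in all.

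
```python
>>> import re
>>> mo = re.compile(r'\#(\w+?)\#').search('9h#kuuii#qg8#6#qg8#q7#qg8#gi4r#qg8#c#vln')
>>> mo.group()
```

'#kuuii#'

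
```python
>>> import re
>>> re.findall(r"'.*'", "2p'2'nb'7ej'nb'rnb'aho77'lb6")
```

Matches: at [2:25] → "'2'nb'7ej'nb'rnb'aho77'".
Since nothing is captured, `findall` lists the 1 matched substring directly.

["'2'nb'7ej'nb'rnb'aho77'"]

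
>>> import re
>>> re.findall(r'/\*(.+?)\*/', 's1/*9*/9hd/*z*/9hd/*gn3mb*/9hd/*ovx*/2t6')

Walking the string: at [2:7] match '/*9*/', group 1 = '9'; at [10:15] match '/*z*/', group 1 = 'z'; at [18:27] match '/*gn3mb*/', group 1 = 'gn3mb'; at [30:37] match '/*ovx*/', group 1 = 'ovx'.
Because there's exactly one group, `findall` drops the full match and keeps group 1 from each hit.

['9', 'z', 'gn3mb', 'ovx']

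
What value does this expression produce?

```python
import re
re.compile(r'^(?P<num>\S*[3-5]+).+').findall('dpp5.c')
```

The pattern matches anchored at the start of the string; then zero or more of a non-whitespace character, then one or more of a character in [3-5] (captured as 'num'); then one or more of any character.
Walking the string: at [0:6] match 'dpp5.c', group 1 = 'dpp5'.
With a single group, `findall` returns only what that group captured — 1 item.

['dpp5']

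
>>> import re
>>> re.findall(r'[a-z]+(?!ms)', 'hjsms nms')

`(?!…)`/`(?<!…)` only lets a position through if the neighbouring text does NOT match; no characters are consumed.
Walking the string: at [0:5] → 'hjsms'; at [6:9] → 'nms'.
`findall` yields the raw match text (2 of them) because the pattern has no groups.

['hjsms', 'nms']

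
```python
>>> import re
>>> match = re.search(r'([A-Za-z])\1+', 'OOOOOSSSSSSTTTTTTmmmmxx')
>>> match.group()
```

A backreference is literal: `\1` must see the identical characters the first group matched.
The match spans [0:5] → 'OOOOO'.

'OOOOO'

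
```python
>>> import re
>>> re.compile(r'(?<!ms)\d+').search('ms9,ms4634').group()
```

A negative assertion filters positions out without eating any characters.
`re.search` tries every starting position until one works.
The match spans [7:10] → '634'.

'634'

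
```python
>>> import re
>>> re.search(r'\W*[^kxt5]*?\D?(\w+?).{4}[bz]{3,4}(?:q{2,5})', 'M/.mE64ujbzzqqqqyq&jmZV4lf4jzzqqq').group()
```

The pattern matches zero or more of a non-word character; then zero or more of any character except [kxt5] (lazy), then optionally a non-digit; then one or more of a word character (lazy) (captured); then exactly 4 of any character, then 3 to 4 of one of [bz]; then 2 to 5 of a literal 'q' (non-capturing group).
`search` walks the string left to right and returns the first match it finds.
The match spans [0:16] → 'M/.mE64ujbzzqqqq'.
Captured: group 1 = 'mE'.

'M/.mE64ujbzzqqqq'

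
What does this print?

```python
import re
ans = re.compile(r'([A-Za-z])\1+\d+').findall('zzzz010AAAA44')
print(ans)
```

['z', 'A']

A backreference is literal: `\1` must see the identical characters the first group matched.
Walking the string: at [0:7] match 'zzzz010', group 1 = 'z'; at [7:13] match 'AAAA44', group 1 = 'A'.
`findall` collects group 1 from each match (2 total).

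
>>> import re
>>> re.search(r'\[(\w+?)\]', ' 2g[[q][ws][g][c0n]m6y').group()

The match spans [4:7] → '[q]'.

'[q]'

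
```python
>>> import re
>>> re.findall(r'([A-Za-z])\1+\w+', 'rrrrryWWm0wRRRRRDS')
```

['r']

The backreference `\1` re-matches whatever the first group consumed, character for character.
Walking the string: at [0:18] match 'rrrrryWWm0wRRRRRDS', group 1 = 'r'.
One capturing group, so `findall` returns just the captured substring from the one match — 1 in all.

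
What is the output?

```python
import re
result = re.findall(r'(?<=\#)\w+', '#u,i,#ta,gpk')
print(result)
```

['u', 'ta']

The `(?=…)`/`(?<=…)` assertion just peeks at neighbouring text; it doesn't advance the match position.
Since nothing is captured, `findall` lists the 2 matched substrings directly.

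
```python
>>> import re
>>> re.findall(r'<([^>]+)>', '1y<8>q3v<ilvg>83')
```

['8', 'ilvg']

Because there's exactly one group, `findall` drops the full match and keeps group 1 from each hit.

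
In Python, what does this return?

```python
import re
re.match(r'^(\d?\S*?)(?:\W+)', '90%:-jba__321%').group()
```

'90%:-'

The pattern matches anchored at the start of the string; then optionally a digit, then zero or more of a non-whitespace character (lazy) (captured); then one or more of a non-word character (non-capturing group).
A `+?`/`*?`/`{m,n}?` starts at its minimum and grows only as far as needed for what follows to match.
`re.match` won't scan ahead — the pattern has to work from the very first character.
The match spans [0:5] → '90%:-'.
Captured: group 1 = '90'.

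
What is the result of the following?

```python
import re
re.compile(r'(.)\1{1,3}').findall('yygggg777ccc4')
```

After group 1 captures some text, `\1` only succeeds where that same text appears again.
Walking the string: at [0:2] match 'yy', group 1 = 'y'; at [2:6] match 'gggg', group 1 = 'g'; at [6:9] match '777', group 1 = '7'; at [9:12] match 'ccc', group 1 = 'c'.
With a single group, `findall` returns only what that group captured — 4 items.

['y', 'g', '7', 'c']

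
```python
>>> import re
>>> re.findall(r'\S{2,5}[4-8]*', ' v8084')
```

['v8084']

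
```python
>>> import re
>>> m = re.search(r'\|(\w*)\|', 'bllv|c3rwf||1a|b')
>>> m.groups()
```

('c3rwf',)

Unlike `match`, `search` isn't anchored — it looks for the pattern anywhere in the string.
The match spans [4:11] → '|c3rwf|'.
Captured: group 1 = 'c3rwf'.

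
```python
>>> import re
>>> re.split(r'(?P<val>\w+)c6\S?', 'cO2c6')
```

This matches one or more of a word character (captured as 'val'); then the literal 'c6', then optionally a non-whitespace character.
Matches to split on: at [0:5] → 'cO2c6'.
Because the pattern has a capturing group, `split` also inserts each captured text between the pieces.

['', 'cO2', '']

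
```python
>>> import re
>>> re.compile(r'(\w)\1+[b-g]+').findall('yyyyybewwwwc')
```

`\1` has to match the exact text group 1 already captured.
Matches: at [0:7] match 'yyyyybe', group 1 = 'y'; at [7:12] match 'wwwwc', group 1 = 'w'.
One capturing group, so `findall` returns just the captured substring from each match — 2 in all.

['y', 'w']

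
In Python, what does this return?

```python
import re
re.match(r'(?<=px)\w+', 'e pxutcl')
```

Because the assertion is zero-width, the text it checks is not consumed and won't appear in the result.
`re.match` won't scan ahead — the pattern has to work from the very first character.
Here position 0 doesn't satisfy it, so the call returns None.

None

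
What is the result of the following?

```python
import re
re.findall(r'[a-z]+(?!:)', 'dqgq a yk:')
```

A negative assertion filters positions out without eating any characters.
Matches: at [0:4] → 'dqgq'; at [5:6] → 'a'; at [7:8] → 'y'.
No capturing groups, so `findall` returns the 3 full match strings.

['dqgq', 'a', 'y']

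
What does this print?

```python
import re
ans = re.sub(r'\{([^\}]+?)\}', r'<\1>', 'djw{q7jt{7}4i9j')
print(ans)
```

djw<q7jt{7>4i9j

Each match is replaced using the text its own group 1 captured.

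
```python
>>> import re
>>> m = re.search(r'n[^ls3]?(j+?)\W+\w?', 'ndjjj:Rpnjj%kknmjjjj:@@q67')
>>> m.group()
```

'ndjjj:R'

The pattern matches a literal 'n', then optionally any character except [ls3]; then one or more of a literal 'j' (lazy) (captured); then one or more of a non-word character, then optionally a word character.
The match spans [0:7] → 'ndjjj:R'.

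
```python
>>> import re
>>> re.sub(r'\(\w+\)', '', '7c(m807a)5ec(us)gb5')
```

Matches: at [2:9] → '(m807a)'; at [12:16] → '(us)'.
Each match is replaced by ''.

'7c5ecgb5'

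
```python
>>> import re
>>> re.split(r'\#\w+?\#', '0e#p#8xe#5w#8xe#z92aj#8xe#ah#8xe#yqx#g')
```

['0e', '8xe', '8xe', '8xe', '8xe', 'g']

Splitting on the pattern gives 6 pieces.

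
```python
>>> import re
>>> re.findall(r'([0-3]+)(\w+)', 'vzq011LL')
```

[('011', 'LL')]

This matches one or more of a character in [0-3] (captured); then one or more of a word character (captured).
Walking the string: at [3:8] match '011LL', groups = ('011', 'LL').
With 2 capturing groups, `findall` returns a 2-tuple per match.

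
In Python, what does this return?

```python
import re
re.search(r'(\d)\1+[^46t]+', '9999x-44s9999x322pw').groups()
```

('9',)

The match spans [0:6] → '9999x-'.
Captured: group 1 = '9'.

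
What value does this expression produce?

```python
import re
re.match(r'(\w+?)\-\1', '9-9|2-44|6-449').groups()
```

('9',)

The match spans [0:3] → '9-9'.
Captured: group 1 = '9'.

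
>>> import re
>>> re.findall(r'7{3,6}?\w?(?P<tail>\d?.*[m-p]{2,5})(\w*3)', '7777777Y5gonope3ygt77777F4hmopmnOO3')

[('777Y5gonope3ygt77777F4hmopmn', 'OO3')]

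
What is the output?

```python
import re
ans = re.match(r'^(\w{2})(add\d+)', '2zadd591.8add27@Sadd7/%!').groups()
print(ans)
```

This matches anchored at the start of the string; then exactly 2 of a word character (captured); then the literal 'add', then one or more of a digit (captured).
`match` is anchored at position 0; if the pattern doesn't fit there, it returns None.
The match spans [0:8] → '2zadd591'.
Captured: group 1 = '2z', group 2 = 'add591'.

('2z', 'add591')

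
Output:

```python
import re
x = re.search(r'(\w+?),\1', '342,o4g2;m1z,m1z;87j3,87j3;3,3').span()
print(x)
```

(9, 16)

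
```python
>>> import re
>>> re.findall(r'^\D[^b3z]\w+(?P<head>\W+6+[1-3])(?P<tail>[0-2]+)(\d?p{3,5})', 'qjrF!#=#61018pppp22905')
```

The pattern matches anchored at the start of the string; then a non-digit, then any character except [b3z], then one or more of a word character; then one or more of a non-word character, then one or more of the literal '6', then a character in [1-3] (captured as 'head'); then one or more of a character in [0-2] (captured as 'tail'); then optionally a digit, then 3 to 5 of a literal 'p' (captured).
Matches: at [0:17] match 'qjrF!#=#61018pppp', groups = ('!#=#61', '01', '8pppp').
3 groups means the one result is a tuple of 3 captured strings — 1 here.

[('!#=#61', '01', '8pppp')]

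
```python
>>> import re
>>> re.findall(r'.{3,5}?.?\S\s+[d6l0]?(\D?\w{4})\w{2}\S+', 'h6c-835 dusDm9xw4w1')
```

This matches 3 to 5 of any character (lazy); then optionally any character; then a non-whitespace character, then one or more of whitespace, then optionally one of [d6l0]; then optionally a non-digit, then exactly 4 of a word character (captured); then exactly 2 of a word character, then one or more of a non-whitespace character.
Because there's exactly one group, `findall` drops the full match and keeps group 1 from the one hit.

['usDm9']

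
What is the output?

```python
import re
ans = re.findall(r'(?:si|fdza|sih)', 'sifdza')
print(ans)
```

Walking the string: at [0:2] → 'si'; at [2:6] → 'fdza'.
`findall` yields the raw match text (2 of them) because the pattern has no groups.

['si', 'fdza']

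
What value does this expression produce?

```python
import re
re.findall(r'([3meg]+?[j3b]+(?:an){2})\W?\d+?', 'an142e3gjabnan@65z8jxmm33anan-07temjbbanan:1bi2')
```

['mm33anan', 'emjbbanan']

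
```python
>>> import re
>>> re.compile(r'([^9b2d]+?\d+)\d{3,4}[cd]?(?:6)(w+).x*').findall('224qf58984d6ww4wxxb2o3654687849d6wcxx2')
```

[('4qf58', 'ww'), ('o3654687', 'w')]

With 2 capturing groups, `findall` returns a 2-tuple per match.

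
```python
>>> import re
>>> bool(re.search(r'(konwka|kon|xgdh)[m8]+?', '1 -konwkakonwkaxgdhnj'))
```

False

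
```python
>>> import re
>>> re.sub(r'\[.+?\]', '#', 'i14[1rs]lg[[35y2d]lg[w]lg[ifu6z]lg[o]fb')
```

A `+?`/`*?`/`{m,n}?` starts at its minimum and grows only as far as needed for what follows to match.
`sub` substitutes '#' at each match site.

'i14#lg#lg#lg#lg#fb'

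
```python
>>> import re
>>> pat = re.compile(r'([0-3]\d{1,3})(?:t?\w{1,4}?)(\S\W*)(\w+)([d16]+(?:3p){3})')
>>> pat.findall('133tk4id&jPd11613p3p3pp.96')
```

The pattern matches a character in [0-3], then 1 to 3 of a digit (captured); then optionally the literal 't', then 1 to 4 of a word character (lazy) (non-capturing group); then a non-whitespace character, then zero or more of a non-word character (captured); then one or more of a word character (captured); then one or more of one of [d16], then the literal '3p' repeated 3 times (captured).
With the lazy modifier that quantifier settles for the fewest repetitions that let the rest of the pattern succeed (the atoms after it are unaffected and can still be greedy).
Matches: at [0:22] match '133tk4id&jPd11613p3p3p', groups = ('133', 'd&', 'jPd116', '13p3p3p').
4 groups means the one result is a tuple of 4 captured strings — 1 here.

[('133', 'd&', 'jPd116', '13p3p3p')]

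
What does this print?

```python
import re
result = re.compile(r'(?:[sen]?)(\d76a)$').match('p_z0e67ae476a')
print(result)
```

`re.match` only tries the pattern at the start of the string.
Here the string doesn't start with a match, so the call returns None.

None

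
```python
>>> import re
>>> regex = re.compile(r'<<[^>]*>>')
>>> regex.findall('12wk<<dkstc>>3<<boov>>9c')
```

Since nothing is captured, `findall` lists the 2 matched substrings directly.

['<<dkstc>>', '<<boov>>']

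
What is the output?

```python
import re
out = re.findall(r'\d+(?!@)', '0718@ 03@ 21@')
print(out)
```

['071', '0', '2']

A negative assertion filters positions out without eating any characters.
Matches: at [0:3] → '071'; at [6:7] → '0'; at [10:11] → '2'.
No capturing groups, so `findall` returns the 3 full match strings.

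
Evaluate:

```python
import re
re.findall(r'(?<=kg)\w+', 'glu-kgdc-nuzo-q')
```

['dc']

Because the assertion is zero-width, the text it checks is not consumed and won't appear in the result.
Matches: at [6:8] → 'dc'.
`findall` yields the raw match text (1 of them) because the pattern has no groups.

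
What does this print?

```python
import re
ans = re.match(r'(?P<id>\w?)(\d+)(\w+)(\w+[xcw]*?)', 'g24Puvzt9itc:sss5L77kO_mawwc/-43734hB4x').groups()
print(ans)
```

The pattern matches optionally a word character (captured as 'id'); then one or more of a digit (captured); then one or more of a word character (captured); then one or more of a word character, then zero or more of one of [xcw] (lazy) (captured).
`re.match` only tries the pattern at the start of the string.
The match spans [0:12] → 'g24Puvzt9itc'.
Captured: group 1 = 'g', group 2 = '24', group 3 = 'Puvzt9it', group 4 = 'c'.

('g', '24', 'Puvzt9it', 'c')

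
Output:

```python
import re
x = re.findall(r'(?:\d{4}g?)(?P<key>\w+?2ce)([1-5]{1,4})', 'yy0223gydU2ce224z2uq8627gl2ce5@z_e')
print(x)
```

The `?` after the quantifier makes it lazy — it takes as little as possible before letting the rest of the pattern try.
`findall` packs the 2 group values into a tuple for every match.

[('ydU2ce', '224'), ('l2ce', '5')]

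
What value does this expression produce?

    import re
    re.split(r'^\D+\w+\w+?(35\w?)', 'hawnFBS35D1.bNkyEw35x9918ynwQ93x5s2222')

`re.split` interleaves the captured-group text with the surrounding fragments.

['', '35D', '1.bNkyEw35x9918ynwQ93x5s2222']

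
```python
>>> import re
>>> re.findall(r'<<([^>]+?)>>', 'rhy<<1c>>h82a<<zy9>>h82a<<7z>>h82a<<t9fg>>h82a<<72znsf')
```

['1c', 'zy9', '7z', 't9fg']

Walking the string: at [3:9] match '<<1c>>', group 1 = '1c'; at [13:20] match '<<zy9>>', group 1 = 'zy9'; at [24:30] match '<<7z>>', group 1 = '7z'; at [34:42] match '<<t9fg>>', group 1 = 't9fg'.
One capturing group, so `findall` returns just the captured substring from each match — 4 in all.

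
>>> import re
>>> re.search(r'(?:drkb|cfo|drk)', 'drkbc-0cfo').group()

'drkb'

`|` is ordered: at each position the engine commits to the first alternative that works.
Unlike `match`, `search` isn't anchored — it looks for the pattern anywhere in the string.
The match spans [0:4] → 'drkb'.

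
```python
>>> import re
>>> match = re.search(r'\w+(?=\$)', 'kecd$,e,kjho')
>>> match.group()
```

'kecd'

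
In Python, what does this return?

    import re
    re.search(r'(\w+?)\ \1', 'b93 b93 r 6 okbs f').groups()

`\1` has to match the exact text group 1 already captured.
`re.search` tries every starting position until one works.
The match spans [0:7] → 'b93 b93'.
Captured: group 1 = 'b93'.

('b93',)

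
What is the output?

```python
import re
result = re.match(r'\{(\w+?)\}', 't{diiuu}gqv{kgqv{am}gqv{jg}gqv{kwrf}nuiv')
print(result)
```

None

`re.match` only tries the pattern at the start of the string.
Here position 0 doesn't satisfy it, so the call returns None.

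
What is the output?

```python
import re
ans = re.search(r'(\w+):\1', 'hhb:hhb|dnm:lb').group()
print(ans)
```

hhb:hhb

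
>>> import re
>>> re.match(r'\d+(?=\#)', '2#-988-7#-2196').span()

The positive lookaround only admits positions where the adjacent text matches; those characters stay outside the span.
With `match`, the pattern is implicitly anchored at the beginning.
The match spans [0:1] → '2'.

(0, 1)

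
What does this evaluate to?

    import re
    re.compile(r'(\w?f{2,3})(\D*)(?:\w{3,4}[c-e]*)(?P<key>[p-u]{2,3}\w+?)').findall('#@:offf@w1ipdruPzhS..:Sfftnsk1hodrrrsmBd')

[('offf', '@w', 'ruP'), ('Sff', 'tnsk', 'rrrs')]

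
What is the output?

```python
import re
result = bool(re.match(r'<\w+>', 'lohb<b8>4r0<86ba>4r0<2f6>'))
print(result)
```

False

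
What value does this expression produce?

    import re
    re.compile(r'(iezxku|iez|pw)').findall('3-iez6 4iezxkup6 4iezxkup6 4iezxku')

Branches in `(...|...)` are attempted left-to-right; the first branch that allows the whole pattern to succeed is taken.
Walking the string: at [2:5] match 'iez', group 1 = 'iez'; at [8:14] match 'iezxku', group 1 = 'iezxku'; at [18:24] match 'iezxku', group 1 = 'iezxku'; at [28:34] match 'iezxku', group 1 = 'iezxku'.
With a single group, `findall` returns only what that group captured — 4 items.

['iez', 'iezxku', 'iezxku', 'iezxku']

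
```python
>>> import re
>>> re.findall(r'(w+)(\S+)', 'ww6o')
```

[('ww', '6o')]

This matches one or more of a literal 'w' (captured); then one or more of a non-whitespace character (captured).
Matches: at [0:4] match 'ww6o', groups = ('ww', '6o').
2 groups means the one result is a tuple of 2 captured strings — 1 here.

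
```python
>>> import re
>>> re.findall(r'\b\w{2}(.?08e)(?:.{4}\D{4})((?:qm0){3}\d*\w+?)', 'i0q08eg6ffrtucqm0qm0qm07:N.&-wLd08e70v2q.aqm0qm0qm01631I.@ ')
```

[('q08e', 'qm0qm0qm07')]

The pattern matches a word boundary (`\b`, zero-width); then exactly 2 of a word character; then optionally any character, then the literal '08e' (captured); then exactly 4 of any character, then exactly 4 of a non-digit (non-capturing group); then the literal 'qm0' repeated 3 times, then zero or more of a digit, then one or more of a word character (lazy) (captured).
Matches: at [0:24] match 'i0q08eg6ffrtucqm0qm0qm07', groups = ('q08e', 'qm0qm0qm07').
2 groups means the one result is a tuple of 2 captured strings — 1 here.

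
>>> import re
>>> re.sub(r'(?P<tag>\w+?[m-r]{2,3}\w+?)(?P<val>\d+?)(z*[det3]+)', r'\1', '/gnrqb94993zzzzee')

'/gnrqbzzzzee'

Pattern: one or more of a word character (lazy), then 2 to 3 of a character in [m-r], then one or more of a word character (lazy) (captured as 'tag'); then one or more of a digit (lazy) (captured as 'val'); then zero or more of the literal 'z', then one or more of one of [det3] (captured).
A non-greedy quantifier consumes as few characters as it can — just enough that the remainder of the pattern still matches from where it stops; whatever follows it matches normally.
Matches: at [1:11] → 'gnrqb94993'.
The replacement refers to a captured group, so each match is rewritten using its own captured text.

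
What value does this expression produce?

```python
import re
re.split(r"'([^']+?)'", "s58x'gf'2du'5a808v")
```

Matches to split on: at [4:8] → "'gf'".
With a capturing group present, the delimiter's captured portion is kept in the result list.

['s58x', 'gf', "2du'5a808v"]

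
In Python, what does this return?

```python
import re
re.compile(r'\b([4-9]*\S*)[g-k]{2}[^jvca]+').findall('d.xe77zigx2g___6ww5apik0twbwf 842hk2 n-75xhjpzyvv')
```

['d.xe77zigx2g___6ww5ap']

`findall` collects group 1 from the one match (1 total).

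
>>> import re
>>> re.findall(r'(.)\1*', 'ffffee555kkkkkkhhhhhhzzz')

['f', 'e', '5', 'k', 'h', 'z']

`\1` has to match the exact text group 1 already captured.
With a single group, `findall` returns only what that group captured — 6 items.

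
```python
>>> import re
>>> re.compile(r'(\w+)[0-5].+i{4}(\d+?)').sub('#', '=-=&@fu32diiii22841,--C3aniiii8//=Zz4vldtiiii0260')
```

The pattern matches one or more of a word character (captured); then a character in [0-5], then one or more of any character, then exactly 4 of the literal 'i'; then one or more of a digit (lazy) (captured).
A `+?`/`*?`/`{m,n}?` starts at its minimum and grows only as far as needed for what follows to match.
Matches: at [5:46] → 'fu32diiii22841,--C3aniiii8//=Zz4vldtiiii0'.
Every occurrence is swapped for '#'.

'=-=&@#260'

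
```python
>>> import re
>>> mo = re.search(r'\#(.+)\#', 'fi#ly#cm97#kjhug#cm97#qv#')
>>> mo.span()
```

(2, 25)

The match spans [2:25] → '#ly#cm97#kjhug#cm97#qv#'.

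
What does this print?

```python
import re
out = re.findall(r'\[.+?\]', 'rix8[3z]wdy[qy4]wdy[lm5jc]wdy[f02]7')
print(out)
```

Because the quantifier is non-greedy, it stops expanding at the earliest point where the rest of the pattern can succeed.
Matches: at [4:8] → '[3z]'; at [11:16] → '[qy4]'; at [19:26] → '[lm5jc]'; at [29:34] → '[f02]'.
With no groups in the pattern, `findall` gives back each whole match — 4 here.

['[3z]', '[qy4]', '[lm5jc]', '[f02]']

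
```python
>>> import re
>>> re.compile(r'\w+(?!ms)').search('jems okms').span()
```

(0, 4)

`(?!…)`/`(?<!…)` only lets a position through if the neighbouring text does NOT match; no characters are consumed.
`re.search` scans for the first position where the pattern succeeds.
The match spans [0:4] → 'jems'.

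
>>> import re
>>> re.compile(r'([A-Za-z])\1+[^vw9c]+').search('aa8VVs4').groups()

('a',)

The backreference `\1` re-matches whatever the first group consumed, character for character.
`search` walks the string left to right and returns the first match it finds.
The match spans [0:7] → 'aa8VVs4'.
Captured: group 1 = 'a'.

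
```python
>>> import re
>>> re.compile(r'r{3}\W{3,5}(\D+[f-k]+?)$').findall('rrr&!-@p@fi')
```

This matches exactly 3 of the literal 'r', then 3 to 5 of a non-word character; then one or more of a non-digit, then one or more of a character in [f-k] (lazy) (captured); then anchored at the end.
Scanning left to right: at [0:11] match 'rrr&!-@p@fi', group 1 = 'p@fi'.
`findall` collects group 1 from the one match (1 total).

['p@fi']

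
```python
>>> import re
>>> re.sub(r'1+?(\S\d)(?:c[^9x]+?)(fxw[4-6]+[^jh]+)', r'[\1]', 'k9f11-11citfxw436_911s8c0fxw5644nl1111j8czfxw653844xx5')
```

This matches one or more of a literal '1' (lazy); then a non-whitespace character, then a digit (captured); then the literal 'c', then one or more of any character except [9x] (lazy) (non-capturing group); then the literal 'fxw', then one or more of a character in [4-6], then one or more of any character except [jh] (captured).
Matches: at [19:38] → '11s8c0fxw5644nl1111'.
Each match is replaced using the text its own group 1 captured.

'k9f11-11citfxw436_9[s8]j8czfxw653844xx5'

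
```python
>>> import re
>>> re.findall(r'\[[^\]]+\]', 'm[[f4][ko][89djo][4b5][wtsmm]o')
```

['[[f4]', '[ko]', '[89djo]', '[4b5]', '[wtsmm]']

Matches: at [1:6] → '[[f4]'; at [6:10] → '[ko]'; at [10:17] → '[89djo]'; at [17:22] → '[4b5]'; at [22:29] → '[wtsmm]'.
Since nothing is captured, `findall` lists the 5 matched substrings directly.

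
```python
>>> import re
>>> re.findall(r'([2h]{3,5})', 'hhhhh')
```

['hhhhh']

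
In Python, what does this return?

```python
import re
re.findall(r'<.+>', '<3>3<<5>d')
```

`findall` yields the raw match text (1 of them) because the pattern has no groups.

['<3>3<<5>']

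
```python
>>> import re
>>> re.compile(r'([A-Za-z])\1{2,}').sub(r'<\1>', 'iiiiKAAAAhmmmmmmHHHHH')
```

'<i>K<A>h<m><H>'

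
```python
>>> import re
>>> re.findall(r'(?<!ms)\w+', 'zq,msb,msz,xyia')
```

`(?!…)`/`(?<!…)` only lets a position through if the neighbouring text does NOT match; no characters are consumed.
`findall` yields the raw match text (4 of them) because the pattern has no groups.

['zq', 'msb', 'msz', 'xyia']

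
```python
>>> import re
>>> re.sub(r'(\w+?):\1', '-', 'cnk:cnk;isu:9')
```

'-;isu:9'

The backreference `\1` re-matches whatever the first group consumed, character for character.
Every occurrence is swapped for '-'.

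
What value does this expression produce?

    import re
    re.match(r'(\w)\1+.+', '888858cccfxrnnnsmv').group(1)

'8'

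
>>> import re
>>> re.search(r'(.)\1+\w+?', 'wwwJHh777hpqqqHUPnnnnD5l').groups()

('w',)

The match spans [0:4] → 'wwwJ'.
Captured: group 1 = 'w'.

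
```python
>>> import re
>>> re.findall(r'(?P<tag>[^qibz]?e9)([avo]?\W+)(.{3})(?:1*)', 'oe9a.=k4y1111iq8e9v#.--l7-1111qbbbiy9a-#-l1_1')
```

This matches optionally any character except [qibz], then the literal 'e9' (captured as 'tag'); then optionally one of [avo], then one or more of a non-word character (captured); then exactly 3 of any character (captured); then zero or more of a literal '1' (non-capturing group).
Scanning left to right: at [0:13] match 'oe9a.=k4y1111', groups = ('oe9', 'a.=', 'k4y'); at [15:30] match '8e9v#.--l7-1111', groups = ('8e9', 'v#.--', 'l7-').
`findall` packs the 3 group values into a tuple for every match.

[('oe9', 'a.=', 'k4y'), ('8e9', 'v#.--', 'l7-')]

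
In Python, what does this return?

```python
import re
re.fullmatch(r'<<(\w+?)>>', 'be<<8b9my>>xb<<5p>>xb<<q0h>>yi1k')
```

`fullmatch` succeeds only if the pattern covers the string from start to end.
Here the pattern can't cover the whole string, so the call returns None.

None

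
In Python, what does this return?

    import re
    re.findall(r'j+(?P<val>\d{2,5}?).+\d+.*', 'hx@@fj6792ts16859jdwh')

This matches one or more of a literal 'j'; then 2 to 5 of a digit (lazy) (captured as 'val'); then one or more of any character; then one or more of a digit; then zero or more of any character.
With the lazy modifier that quantifier settles for the fewest repetitions that let the rest of the pattern succeed (the atoms after it are unaffected and can still be greedy).
Scanning left to right: at [5:21] match 'j6792ts16859jdwh', group 1 = '67'.
With a single group, `findall` returns only what that group captured — 1 item.

['67']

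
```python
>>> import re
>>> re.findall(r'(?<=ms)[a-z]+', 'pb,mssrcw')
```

['srcw']

The positive lookaround only admits positions where the adjacent text matches; those characters stay outside the span.
With no groups in the pattern, `findall` gives back each whole match — 1 here.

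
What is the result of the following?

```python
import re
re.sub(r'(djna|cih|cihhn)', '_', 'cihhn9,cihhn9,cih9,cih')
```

The regex engine tests alternatives in the order written; an earlier branch that matches wins even if a later one would match more.
Every occurrence is swapped for '_'.

'_hn9,_hn9,_9,_'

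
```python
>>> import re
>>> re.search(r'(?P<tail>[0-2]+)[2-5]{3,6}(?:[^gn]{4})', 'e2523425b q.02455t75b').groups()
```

('2',)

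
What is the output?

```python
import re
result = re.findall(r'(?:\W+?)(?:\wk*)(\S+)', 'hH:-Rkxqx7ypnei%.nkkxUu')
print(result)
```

The pattern matches one or more of a non-word character (lazy) (non-capturing group); then a word character, then zero or more of a literal 'k' (non-capturing group); then one or more of a non-whitespace character (captured).
Matches: at [2:23] match ':-Rkxqx7ypnei%.nkkxUu', group 1 = 'xqx7ypnei%.nkkxUu'.
With a single group, `findall` returns only what that group captured — 1 item.

['xqx7ypnei%.nkkxUu']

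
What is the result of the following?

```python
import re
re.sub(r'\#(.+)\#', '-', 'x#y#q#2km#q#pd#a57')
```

'x-a57'

Every occurrence is swapped for '-'.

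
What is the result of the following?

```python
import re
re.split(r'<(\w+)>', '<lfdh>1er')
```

['', 'lfdh', '1er']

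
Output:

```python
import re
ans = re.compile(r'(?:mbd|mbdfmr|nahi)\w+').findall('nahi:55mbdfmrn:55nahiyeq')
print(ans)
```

Since nothing is captured, `findall` lists the 2 matched substrings directly.

['mbdfmrn', 'nahiyeq']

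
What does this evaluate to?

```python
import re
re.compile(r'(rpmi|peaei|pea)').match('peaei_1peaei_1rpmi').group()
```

'peaei'

Alternation tries branches left to right and keeps the first one that lets the overall match succeed at that position.
`re.match` won't scan ahead — the pattern has to work from the very first character.
The match spans [0:5] → 'peaei'.
Captured: group 1 = 'peaei'.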